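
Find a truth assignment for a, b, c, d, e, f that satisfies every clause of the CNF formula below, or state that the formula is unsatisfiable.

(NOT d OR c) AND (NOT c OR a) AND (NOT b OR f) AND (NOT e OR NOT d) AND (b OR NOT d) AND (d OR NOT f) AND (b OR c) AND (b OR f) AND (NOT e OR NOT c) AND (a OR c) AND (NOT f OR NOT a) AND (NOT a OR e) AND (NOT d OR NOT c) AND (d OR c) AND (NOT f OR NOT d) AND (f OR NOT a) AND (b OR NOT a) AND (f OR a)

UNSATISFIABLE

Branch on d: set d = false.
Unit clause (NOT f) forces f = false.
Unit clause (NOT b) forces b = false.
Now (b) is unsatisfied and unit — conflict.
Undo d and try d = true.
Unit clause (c) forces c = true.
Now (NOT c) is unsatisfied and unit — conflict.
Either choice for d ends in contradiction.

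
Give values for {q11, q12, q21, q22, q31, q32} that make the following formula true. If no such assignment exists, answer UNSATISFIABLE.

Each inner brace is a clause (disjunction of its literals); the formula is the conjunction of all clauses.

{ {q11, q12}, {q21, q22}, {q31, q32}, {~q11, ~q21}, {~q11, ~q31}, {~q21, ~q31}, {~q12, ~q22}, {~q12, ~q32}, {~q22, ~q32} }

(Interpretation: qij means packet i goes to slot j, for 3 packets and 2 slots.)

Case q11 = 1:
Unit clause (~q21) forces q21 = 0.
Unit clause (q22) forces q22 = 1.
Unit clause (~q31) forces q31 = 0.
Unit clause (q32) forces q32 = 1.
But (~q32) is also a unit clause — contradiction.
Backtrack on q11: now try q11 = 0.
Unit clause (q12) forces q12 = 1.
Unit clause (~q22) forces q22 = 0.
Unit clause (q21) forces q21 = 1.
Unit clause (~q31) forces q31 = 0.
Unit clause (q32) forces q32 = 1.
But (~q32) is also a unit clause — contradiction.
Both values of q11 lead to a conflict.

UNSATISFIABLE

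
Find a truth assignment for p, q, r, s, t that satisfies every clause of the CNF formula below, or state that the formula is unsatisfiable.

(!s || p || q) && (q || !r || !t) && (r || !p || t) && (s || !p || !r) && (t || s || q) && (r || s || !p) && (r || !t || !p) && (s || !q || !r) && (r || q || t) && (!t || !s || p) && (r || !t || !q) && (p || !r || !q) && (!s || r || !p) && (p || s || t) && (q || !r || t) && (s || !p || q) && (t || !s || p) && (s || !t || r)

Branch on s: set s = true.
Branch on p: set p = true.
From the singleton clause (r), r = true.
Branch on q: set q = true.
No clause remains; t is free.

p: true, q: true, r: true, s: true, t: false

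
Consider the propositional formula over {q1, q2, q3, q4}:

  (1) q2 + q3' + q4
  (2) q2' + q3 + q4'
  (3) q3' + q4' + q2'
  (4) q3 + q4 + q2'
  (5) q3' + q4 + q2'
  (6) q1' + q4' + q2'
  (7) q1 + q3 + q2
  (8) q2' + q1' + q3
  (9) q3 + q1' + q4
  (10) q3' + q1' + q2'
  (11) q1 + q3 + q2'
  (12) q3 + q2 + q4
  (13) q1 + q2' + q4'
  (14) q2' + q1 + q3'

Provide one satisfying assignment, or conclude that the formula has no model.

Branch on q2: set q2 = 0.
Branch on q3: set q3 = 1.
Unit clause (q4) forces q4 = 1.
All clauses hold; q1 can take either value.

q1: 1; q2: 0; q3: 1; q4: 1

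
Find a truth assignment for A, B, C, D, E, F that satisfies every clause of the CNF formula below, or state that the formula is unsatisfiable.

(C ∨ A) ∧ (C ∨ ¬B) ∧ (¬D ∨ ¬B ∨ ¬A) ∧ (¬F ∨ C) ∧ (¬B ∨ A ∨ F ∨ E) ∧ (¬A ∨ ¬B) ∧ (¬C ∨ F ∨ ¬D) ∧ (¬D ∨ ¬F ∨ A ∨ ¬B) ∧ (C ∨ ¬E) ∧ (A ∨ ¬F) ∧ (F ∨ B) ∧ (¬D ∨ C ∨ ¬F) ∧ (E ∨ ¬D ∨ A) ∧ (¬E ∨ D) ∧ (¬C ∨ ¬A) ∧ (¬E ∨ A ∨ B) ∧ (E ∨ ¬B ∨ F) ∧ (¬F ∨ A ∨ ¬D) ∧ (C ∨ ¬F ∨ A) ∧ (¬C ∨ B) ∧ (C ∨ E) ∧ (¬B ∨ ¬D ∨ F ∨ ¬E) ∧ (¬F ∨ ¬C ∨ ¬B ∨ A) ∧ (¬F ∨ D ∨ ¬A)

UNSATISFIABLE

Branch on C: set C = True.
The clause (¬A) is unit, so A = False.
The clause (¬F) is unit, so F = False.
The clause (¬D) is unit, so D = False.
The clause (B) is unit, so B = True.
The clause (E) is unit, so E = True.
That conflicts with the unit clause (¬E).
So C must be the other value — set C = False.
The clause (A) is unit, so A = True.
The clause (¬B) is unit, so B = False.
The clause (¬F) is unit, so F = False.
That conflicts with the unit clause (F).
Both values of C lead to a conflict.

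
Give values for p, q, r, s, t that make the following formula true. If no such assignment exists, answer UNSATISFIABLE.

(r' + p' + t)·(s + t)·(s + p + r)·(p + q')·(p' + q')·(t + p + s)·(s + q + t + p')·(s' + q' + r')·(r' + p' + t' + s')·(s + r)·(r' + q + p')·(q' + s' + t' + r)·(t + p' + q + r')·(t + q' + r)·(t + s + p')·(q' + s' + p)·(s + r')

Try s = 1.
Try p = 0.
The clause (q') is unit, so q = 0.
All clauses hold; r, t can take either value.

p=0; q=0; r=0; s=1; t=0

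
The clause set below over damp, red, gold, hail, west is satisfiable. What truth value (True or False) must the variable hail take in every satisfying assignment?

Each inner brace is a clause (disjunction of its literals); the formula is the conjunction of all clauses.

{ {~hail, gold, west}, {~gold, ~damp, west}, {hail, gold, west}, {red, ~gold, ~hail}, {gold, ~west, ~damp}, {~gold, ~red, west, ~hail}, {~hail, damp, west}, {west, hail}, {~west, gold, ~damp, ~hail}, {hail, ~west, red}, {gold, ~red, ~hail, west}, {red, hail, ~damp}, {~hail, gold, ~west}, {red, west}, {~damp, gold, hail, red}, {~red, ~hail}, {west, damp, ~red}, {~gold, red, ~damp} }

False

Suppose hail = 1.
Unit clause (~red) forces red = 0.
Unit clause (~gold) forces gold = 0.
Unit clause (west) forces west = 1.
Now (~west) is unsatisfied and unit — conflict.
So every satisfying assignment has hail = False.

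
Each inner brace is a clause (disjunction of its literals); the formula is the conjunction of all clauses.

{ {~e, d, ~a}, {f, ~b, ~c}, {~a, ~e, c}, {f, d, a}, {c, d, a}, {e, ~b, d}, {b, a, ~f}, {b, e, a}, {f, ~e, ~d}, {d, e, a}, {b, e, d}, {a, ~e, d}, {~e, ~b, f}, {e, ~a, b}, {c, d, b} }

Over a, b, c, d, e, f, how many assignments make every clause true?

There are 2^6 = 64 truth assignments over (a, b, c, d, e, f).
Split on e. With e = 1, the clauses containing e are satisfied and ~e drops from the rest; 4 of the 2^5 = 32 assignments to the other variables satisfy what remains.
With e = 0, by the same count on the reduced clause set, 6 assignments work.
(One model: a=F, b=T, c=F, d=T, e=F, f=F.)
Total: 4 + 6 = 10.

10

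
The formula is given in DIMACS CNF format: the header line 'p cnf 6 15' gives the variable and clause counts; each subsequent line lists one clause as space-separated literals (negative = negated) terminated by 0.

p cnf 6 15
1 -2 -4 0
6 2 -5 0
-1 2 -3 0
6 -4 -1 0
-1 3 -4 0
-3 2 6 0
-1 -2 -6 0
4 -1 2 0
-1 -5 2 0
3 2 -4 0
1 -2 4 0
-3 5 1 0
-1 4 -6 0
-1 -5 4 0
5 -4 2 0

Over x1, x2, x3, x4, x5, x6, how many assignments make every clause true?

There are 2^6 = 64 truth assignments over (x1, x2, x3, x4, x5, x6).
Split on x5. With x5 = True, the clauses containing x5 are satisfied and ¬x5 drops from the rest; 3 of the 2^5 = 32 assignments to the other variables satisfy what remains.
With x5 = False, by the same count on the reduced clause set, 4 assignments work.
(One model: x1=F, x2=F, x3=F, x4=F, x5=F, x6=F.)
Total: 3 + 4 = 7.

7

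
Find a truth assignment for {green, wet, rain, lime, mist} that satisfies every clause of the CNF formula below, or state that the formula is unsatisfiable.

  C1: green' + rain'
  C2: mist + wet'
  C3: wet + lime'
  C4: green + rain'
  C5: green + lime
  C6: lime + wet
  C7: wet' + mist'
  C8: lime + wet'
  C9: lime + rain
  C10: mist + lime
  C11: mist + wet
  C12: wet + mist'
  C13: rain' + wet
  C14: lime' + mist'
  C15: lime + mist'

UNSATISFIABLE

Branch on green: set green = 0.
From the singleton clause (rain'), rain = 0.
From the singleton clause (lime), lime = 1.
From the singleton clause (wet), wet = 1.
From the singleton clause (mist), mist = 1.
That conflicts with the unit clause (mist').
So green must be the other value — set green = 1.
From the singleton clause (rain'), rain = 0.
From the singleton clause (lime), lime = 1.
From the singleton clause (wet), wet = 1.
From the singleton clause (mist), mist = 1.
That conflicts with the unit clause (mist').
Both values of green lead to a conflict.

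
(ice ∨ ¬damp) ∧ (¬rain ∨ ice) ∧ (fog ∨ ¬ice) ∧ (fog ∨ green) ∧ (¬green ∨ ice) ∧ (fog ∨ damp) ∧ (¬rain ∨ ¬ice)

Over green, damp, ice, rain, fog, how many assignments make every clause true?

5

There are 2^5 = 32 truth assignments over (green, damp, ice, rain, fog).
Split on green. With green = True, the clauses containing green are satisfied and ¬green drops from the rest; 2 of the 2^4 = 16 assignments to the other variables satisfy what remains.
With green = False, by the same count on the reduced clause set, 3 assignments work.
(One model: green=F, damp=F, ice=F, rain=F, fog=T.)
Total: 2 + 3 = 5.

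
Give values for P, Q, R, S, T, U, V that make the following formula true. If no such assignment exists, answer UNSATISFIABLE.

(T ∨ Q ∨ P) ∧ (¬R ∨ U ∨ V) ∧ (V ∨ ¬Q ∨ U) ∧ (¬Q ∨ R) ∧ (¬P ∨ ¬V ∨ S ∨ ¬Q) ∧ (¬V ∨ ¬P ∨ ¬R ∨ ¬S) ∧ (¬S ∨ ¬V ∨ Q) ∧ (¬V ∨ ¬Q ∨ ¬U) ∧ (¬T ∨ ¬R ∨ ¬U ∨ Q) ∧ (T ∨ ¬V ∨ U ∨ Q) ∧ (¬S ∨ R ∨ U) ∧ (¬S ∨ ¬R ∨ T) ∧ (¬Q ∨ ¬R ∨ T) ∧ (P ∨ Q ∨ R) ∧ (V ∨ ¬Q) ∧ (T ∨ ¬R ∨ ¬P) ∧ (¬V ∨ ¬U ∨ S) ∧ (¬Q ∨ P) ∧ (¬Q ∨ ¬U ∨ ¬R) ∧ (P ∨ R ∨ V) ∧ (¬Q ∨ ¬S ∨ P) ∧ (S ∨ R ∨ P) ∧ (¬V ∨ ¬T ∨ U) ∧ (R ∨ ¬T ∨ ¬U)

P ↦ True, Q ↦ False, R ↦ False, S ↦ False, T ↦ True, U ↦ False, V ↦ False

Branch on Q: set Q = False.
Branch on T: set T = True.
Branch on S: set S = False.
Branch on R: set R = False.
From the singleton clause (P), P = True.
From the singleton clause (¬U), U = False.
From the singleton clause (¬V), V = False.
Every clause now holds.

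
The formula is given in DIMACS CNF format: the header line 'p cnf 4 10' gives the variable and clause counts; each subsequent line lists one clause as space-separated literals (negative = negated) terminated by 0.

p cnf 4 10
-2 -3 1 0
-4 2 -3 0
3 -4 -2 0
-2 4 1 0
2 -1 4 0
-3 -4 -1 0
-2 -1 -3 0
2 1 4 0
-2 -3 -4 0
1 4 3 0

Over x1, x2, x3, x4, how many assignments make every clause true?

3

There are 2^4 = 16 truth assignments over (x1, x2, x3, x4).
Check each against the 10 clauses (columns in the order x1, x2, x3, x4):
  F F F F  ✗ fails (x2 ∨ x1 ∨ x4)
  F F F T  ✓ satisfies all
  F F T F  ✗ fails (x2 ∨ x1 ∨ x4)
  F F T T  ✗ fails (¬x4 ∨ x2 ∨ ¬x3)
  F T F F  ✗ fails (¬x2 ∨ x4 ∨ x1)
  F T F T  ✗ fails (x3 ∨ ¬x4 ∨ ¬x2)
  F T T F  ✗ fails (¬x2 ∨ ¬x3 ∨ x1)
  F T T T  ✗ fails (¬x2 ∨ ¬x3 ∨ x1)
  T F F F  ✗ fails (x2 ∨ ¬x1 ∨ x4)
  T F F T  ✓ satisfies all
  T F T F  ✗ fails (x2 ∨ ¬x1 ∨ x4)
  T F T T  ✗ fails (¬x4 ∨ x2 ∨ ¬x3)
  T T F F  ✓ satisfies all
  T T F T  ✗ fails (x3 ∨ ¬x4 ∨ ¬x2)
  T T T F  ✗ fails (¬x2 ∨ ¬x1 ∨ ¬x3)
  T T T T  ✗ fails (¬x3 ∨ ¬x4 ∨ ¬x1)
3 of the 16 rows are models.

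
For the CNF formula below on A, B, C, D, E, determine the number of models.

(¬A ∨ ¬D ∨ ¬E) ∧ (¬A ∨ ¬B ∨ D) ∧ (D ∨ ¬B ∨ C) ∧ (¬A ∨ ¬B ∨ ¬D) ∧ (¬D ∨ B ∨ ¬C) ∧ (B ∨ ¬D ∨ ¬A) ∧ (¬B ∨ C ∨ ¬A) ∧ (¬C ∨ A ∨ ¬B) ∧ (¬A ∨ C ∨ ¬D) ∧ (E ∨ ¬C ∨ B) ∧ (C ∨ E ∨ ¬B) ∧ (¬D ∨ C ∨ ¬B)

8

There are 2^5 = 32 truth assignments over (A, B, C, D, E).
Split on E. With E = True, the clauses containing E are satisfied and ¬E drops from the rest; 5 of the 2^4 = 16 assignments to the other variables satisfy what remains.
With E = False, by the same count on the reduced clause set, 3 assignments work.
(One model: A=F, B=F, C=F, D=F, E=F.)
Total: 5 + 3 = 8.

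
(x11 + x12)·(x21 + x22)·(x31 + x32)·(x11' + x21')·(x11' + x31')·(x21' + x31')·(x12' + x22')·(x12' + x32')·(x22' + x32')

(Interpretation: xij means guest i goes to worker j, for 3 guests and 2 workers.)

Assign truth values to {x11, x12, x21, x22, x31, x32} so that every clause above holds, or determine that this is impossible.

Try x11 = 1.
Unit clause (x21') forces x21 = 0.
Unit clause (x22) forces x22 = 1.
Unit clause (x31') forces x31 = 0.
Unit clause (x32) forces x32 = 1.
Now (x32') is unsatisfied and unit — conflict.
That branch fails; take x11 = 0 instead.
Unit clause (x12) forces x12 = 1.
Unit clause (x22') forces x22 = 0.
Unit clause (x21) forces x21 = 1.
Unit clause (x31') forces x31 = 0.
Unit clause (x32) forces x32 = 1.
Now (x32') is unsatisfied and unit — conflict.
Both values of x11 lead to a conflict.

UNSATISFIABLE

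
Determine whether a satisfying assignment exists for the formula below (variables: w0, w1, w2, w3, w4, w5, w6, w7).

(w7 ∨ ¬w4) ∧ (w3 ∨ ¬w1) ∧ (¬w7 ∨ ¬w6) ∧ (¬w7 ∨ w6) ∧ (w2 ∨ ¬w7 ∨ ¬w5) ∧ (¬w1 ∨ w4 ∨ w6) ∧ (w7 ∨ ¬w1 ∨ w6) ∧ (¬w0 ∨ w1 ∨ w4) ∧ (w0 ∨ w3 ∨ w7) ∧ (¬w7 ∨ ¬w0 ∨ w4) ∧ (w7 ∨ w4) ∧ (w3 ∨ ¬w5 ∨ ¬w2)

Unsatisfiable

Case w7 = True:
From the singleton clause (¬w6), w6 = False.
Now (w6) is unsatisfied and unit — conflict.
Backtrack on w7: now try w7 = False.
From the singleton clause (¬w4), w4 = False.
Now (w4) is unsatisfied and unit — conflict.
Neither w7 = True nor w7 = False works.
No assignment satisfies every clause.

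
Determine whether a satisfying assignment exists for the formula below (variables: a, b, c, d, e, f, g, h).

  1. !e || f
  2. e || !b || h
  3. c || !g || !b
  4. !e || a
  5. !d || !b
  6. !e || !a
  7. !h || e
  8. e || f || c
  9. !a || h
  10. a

(a) alone gives a = true.
(!e) alone gives e = false.
(!h) alone gives h = false.
Now (h) is unsatisfied and unit — conflict.
No assignment satisfies every clause.

Unsatisfiable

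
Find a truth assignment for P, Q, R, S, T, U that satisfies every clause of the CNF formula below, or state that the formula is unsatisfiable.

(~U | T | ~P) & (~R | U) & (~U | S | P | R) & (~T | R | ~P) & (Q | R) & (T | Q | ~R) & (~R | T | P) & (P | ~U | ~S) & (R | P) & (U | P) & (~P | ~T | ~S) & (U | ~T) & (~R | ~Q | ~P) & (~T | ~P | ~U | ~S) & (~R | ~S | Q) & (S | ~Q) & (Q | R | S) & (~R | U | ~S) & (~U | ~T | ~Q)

Try R = 0.
(Q) alone gives Q = 1.
(P) alone gives P = 1.
(~T) alone gives T = 0.
(~U) alone gives U = 0.
(S) alone gives S = 1.
Every clause now holds.

P=1, Q=1, R=0, S=1, T=0, U=0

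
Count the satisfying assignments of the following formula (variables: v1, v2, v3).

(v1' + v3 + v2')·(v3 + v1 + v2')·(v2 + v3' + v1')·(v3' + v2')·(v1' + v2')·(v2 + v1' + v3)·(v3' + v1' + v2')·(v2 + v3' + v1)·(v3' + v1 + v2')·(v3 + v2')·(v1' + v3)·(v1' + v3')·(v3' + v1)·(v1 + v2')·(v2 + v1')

There are 2^3 = 8 truth assignments over (v1, v2, v3).
Split on v1. With v1 = 1, the clauses containing v1 are satisfied and v1' drops from the rest; 0 of the 2^2 = 4 assignments to the other variables satisfy what remains.
With v1 = 0, by the same count on the reduced clause set, 1 assignment works.
Total: 0 + 1 = 1.

1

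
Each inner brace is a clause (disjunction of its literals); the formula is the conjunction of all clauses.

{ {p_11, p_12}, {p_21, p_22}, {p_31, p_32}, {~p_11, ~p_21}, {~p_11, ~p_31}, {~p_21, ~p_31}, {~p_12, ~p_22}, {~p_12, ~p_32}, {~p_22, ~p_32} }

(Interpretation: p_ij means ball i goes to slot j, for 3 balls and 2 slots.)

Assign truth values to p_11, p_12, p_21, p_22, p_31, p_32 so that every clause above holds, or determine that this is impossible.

UNSATISFIABLE

Try p_11 = 1.
From the singleton clause (~p_21), p_21 = 0.
From the singleton clause (p_22), p_22 = 1.
From the singleton clause (~p_31), p_31 = 0.
From the singleton clause (p_32), p_32 = 1.
But (~p_32) is also a unit clause — contradiction.
Undo p_11 and try p_11 = 0.
From the singleton clause (p_12), p_12 = 1.
From the singleton clause (~p_22), p_22 = 0.
From the singleton clause (p_21), p_21 = 1.
From the singleton clause (~p_31), p_31 = 0.
From the singleton clause (p_32), p_32 = 1.
But (~p_32) is also a unit clause — contradiction.
Both values of p_11 lead to a conflict.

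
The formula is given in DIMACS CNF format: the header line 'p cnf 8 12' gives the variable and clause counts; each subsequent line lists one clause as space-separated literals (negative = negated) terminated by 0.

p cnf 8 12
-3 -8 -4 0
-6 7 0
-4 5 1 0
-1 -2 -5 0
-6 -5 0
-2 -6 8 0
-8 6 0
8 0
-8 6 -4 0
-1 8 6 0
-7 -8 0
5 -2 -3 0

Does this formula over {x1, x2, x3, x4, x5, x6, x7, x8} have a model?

Unsatisfiable

From the singleton clause (x8), x8 = True.
From the singleton clause (x6), x6 = True.
From the singleton clause (x7), x7 = True.
That conflicts with the unit clause (¬x7).
No assignment satisfies every clause.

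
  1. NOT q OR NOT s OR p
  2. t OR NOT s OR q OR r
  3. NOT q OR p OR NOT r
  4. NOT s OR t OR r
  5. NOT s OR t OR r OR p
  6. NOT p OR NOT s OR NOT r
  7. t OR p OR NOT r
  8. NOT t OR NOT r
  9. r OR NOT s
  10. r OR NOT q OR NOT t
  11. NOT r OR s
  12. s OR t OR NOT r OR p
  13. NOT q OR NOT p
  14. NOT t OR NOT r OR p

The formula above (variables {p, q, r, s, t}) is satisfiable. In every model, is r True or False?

False

Suppose r = true.
The clause (NOT t) is unit, so t = false.
The clause (p) is unit, so p = true.
The clause (NOT s) is unit, so s = false.
That conflicts with the unit clause (s).
So every satisfying assignment has r = False.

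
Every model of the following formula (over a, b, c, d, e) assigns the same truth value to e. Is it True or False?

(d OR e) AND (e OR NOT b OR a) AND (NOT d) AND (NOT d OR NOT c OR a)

Suppose e = false.
The clause (d) is unit, so d = true.
But (NOT d) is also a unit clause — contradiction.
So every satisfying assignment has e = True.

True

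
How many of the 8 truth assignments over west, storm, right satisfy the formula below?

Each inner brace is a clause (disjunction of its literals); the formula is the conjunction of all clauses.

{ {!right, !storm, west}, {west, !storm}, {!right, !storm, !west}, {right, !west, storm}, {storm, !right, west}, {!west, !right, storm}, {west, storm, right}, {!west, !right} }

There are 2^3 = 8 truth assignments over (west, storm, right).
Check each against the 8 clauses (columns in the order west, storm, right):
  F F F  ✗ fails (west || storm || right)
  F F T  ✗ fails (storm || !right || west)
  F T F  ✗ fails (west || !storm)
  F T T  ✗ fails (!right || !storm || west)
  T F F  ✗ fails (right || !west || storm)
  T F T  ✗ fails (!west || !right || storm)
  T T F  ✓ satisfies all
  T T T  ✗ fails (!right || !storm || !west)
1 of the 8 rows is a model.

1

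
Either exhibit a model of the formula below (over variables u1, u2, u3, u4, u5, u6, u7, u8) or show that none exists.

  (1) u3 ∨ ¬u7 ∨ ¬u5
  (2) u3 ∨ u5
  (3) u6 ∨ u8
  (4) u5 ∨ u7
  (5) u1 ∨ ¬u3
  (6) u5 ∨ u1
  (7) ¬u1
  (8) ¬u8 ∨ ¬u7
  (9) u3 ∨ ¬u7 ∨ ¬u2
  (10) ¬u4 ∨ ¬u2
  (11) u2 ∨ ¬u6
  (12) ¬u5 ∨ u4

u1=False, u2=False, u3=False, u4=True, u5=True, u6=False, u7=False, u8=True

The clause (¬u1) is unit, so u1 = False.
The clause (¬u3) is unit, so u3 = False.
The clause (u5) is unit, so u5 = True.
The clause (¬u7) is unit, so u7 = False.
The clause (u4) is unit, so u4 = True.
The clause (¬u2) is unit, so u2 = False.
The clause (¬u6) is unit, so u6 = False.
The clause (u8) is unit, so u8 = True.
This assignment satisfies each clause.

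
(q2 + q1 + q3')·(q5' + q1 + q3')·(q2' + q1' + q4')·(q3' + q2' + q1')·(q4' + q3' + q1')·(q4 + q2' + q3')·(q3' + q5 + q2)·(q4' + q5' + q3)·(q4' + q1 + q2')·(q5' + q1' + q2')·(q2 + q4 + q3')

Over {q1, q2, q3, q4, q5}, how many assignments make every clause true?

9

There are 2^5 = 32 truth assignments over (q1, q2, q3, q4, q5).
Split on q2. With q2 = 1, the clauses containing q2 are satisfied and q2' drops from the rest; 3 of the 2^4 = 16 assignments to the other variables satisfy what remains.
With q2 = 0, by the same count on the reduced clause set, 6 assignments work.
(One model: q1=F, q2=F, q3=F, q4=F, q5=F.)
Total: 3 + 6 = 9.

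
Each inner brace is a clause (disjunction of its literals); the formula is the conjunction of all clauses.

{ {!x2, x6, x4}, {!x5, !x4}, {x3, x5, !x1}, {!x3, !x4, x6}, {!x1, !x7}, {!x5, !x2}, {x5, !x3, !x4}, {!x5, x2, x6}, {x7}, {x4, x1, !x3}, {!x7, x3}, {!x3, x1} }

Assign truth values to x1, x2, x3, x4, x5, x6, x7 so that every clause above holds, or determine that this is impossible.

UNSATISFIABLE

The clause (x7) is unit, so x7 = true.
The clause (!x1) is unit, so x1 = false.
The clause (x3) is unit, so x3 = true.
Now (!x3) is unsatisfied and unit — conflict.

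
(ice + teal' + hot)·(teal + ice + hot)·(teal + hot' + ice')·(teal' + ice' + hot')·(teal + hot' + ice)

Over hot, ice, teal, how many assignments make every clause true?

3

There are 2^3 = 8 truth assignments over (hot, ice, teal).
Split on teal. With teal = 1, the clauses containing teal are satisfied and teal' drops from the rest; 2 of the 2^2 = 4 assignments to the other variables satisfy what remains.
With teal = 0, by the same count on the reduced clause set, 1 assignment works.
(One model: hot=F, ice=T, teal=F.)
Total: 2 + 1 = 3.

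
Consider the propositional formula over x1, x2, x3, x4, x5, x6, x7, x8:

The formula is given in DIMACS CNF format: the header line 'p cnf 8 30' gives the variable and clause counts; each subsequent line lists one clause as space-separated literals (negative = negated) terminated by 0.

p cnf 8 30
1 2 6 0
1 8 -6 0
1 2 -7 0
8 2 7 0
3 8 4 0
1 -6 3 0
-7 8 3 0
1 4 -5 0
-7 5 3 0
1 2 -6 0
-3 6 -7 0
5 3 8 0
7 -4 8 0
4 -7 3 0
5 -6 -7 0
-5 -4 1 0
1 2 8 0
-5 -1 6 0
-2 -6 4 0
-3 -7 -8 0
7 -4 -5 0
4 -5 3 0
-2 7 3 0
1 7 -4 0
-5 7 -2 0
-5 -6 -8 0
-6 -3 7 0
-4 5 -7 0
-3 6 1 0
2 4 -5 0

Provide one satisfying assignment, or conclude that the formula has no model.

x1 ↦ True,  x2 ↦ False,  x3 ↦ False,  x4 ↦ True,  x5 ↦ False,  x6 ↦ True,  x7 ↦ False,  x8 ↦ True

Case x1 = True:
Case x5 = False:
Case x7 = False:
Case x8 = True:
Case x2 = False:
Case x6 = True:
(¬x3) alone gives x3 = False.
All clauses hold; x4 can take either value.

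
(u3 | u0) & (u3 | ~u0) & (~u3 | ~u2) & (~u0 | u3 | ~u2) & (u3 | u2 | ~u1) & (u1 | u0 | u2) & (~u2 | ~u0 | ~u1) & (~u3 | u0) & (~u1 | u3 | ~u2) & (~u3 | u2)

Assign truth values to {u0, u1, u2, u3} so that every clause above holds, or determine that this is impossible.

Suppose u3 = 1.
From the singleton clause (~u2), u2 = 0.
That conflicts with the unit clause (u2).
So u3 must be the other value — set u3 = 0.
From the singleton clause (u0), u0 = 1.
That conflicts with the unit clause (~u0).
Both values of u3 lead to a conflict.

UNSATISFIABLE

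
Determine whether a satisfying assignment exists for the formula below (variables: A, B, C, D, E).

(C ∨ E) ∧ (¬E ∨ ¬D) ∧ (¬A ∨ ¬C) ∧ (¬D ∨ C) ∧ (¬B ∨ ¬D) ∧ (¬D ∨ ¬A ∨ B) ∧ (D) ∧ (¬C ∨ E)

No

Unit clause (D) forces D = True.
Unit clause (¬E) forces E = False.
Unit clause (C) forces C = True.
That conflicts with the unit clause (¬C).
No assignment satisfies every clause.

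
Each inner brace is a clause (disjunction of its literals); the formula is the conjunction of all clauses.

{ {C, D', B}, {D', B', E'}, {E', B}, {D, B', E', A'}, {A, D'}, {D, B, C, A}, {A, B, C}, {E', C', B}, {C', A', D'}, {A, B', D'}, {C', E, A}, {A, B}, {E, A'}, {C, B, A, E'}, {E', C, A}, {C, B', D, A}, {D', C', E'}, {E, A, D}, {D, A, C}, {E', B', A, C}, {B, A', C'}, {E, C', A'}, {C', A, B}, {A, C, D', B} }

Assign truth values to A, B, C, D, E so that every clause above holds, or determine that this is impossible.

A ↦ 0; B ↦ 1; C ↦ 1; D ↦ 0; E ↦ 1

Suppose E = 1.
The clause (B) is unit, so B = 1.
The clause (D') is unit, so D = 0.
The clause (A') is unit, so A = 0.
The clause (C) is unit, so C = 1.
Every clause now holds.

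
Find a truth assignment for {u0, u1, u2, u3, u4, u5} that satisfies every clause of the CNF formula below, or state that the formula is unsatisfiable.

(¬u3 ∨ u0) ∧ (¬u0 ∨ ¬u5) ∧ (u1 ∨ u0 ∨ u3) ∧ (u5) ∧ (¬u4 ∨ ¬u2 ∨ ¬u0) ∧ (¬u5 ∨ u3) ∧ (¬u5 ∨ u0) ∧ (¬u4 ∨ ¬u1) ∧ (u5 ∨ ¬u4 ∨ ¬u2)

UNSATISFIABLE

The clause (u5) is unit, so u5 = True.
The clause (¬u0) is unit, so u0 = False.
But (u0) is also a unit clause — contradiction.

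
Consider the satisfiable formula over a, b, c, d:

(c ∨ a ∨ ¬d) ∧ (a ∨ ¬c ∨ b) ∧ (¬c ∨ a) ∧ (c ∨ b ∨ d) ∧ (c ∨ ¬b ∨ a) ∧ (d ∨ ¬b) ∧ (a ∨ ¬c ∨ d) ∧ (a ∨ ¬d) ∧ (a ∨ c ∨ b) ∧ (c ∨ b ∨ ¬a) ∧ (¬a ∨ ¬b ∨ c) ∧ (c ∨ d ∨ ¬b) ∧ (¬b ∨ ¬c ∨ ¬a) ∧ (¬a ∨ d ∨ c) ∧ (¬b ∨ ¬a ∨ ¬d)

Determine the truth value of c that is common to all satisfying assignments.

True

Suppose c = False.
Try a = True.
(b) alone gives b = True.
But (¬b) is also a unit clause — contradiction.
So a must be the other value — set a = False.
(¬d) alone gives d = False.
(b) alone gives b = True.
But (¬b) is also a unit clause — contradiction.
Neither a = True nor a = False works.
So every satisfying assignment has c = True.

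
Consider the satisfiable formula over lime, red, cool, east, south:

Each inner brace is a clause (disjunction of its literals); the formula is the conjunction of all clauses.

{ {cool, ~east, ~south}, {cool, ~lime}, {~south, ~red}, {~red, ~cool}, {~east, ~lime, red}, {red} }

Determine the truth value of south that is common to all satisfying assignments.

False

Suppose south = 1.
From the singleton clause (~red), red = 0.
That conflicts with the unit clause (red).
So every satisfying assignment has south = False.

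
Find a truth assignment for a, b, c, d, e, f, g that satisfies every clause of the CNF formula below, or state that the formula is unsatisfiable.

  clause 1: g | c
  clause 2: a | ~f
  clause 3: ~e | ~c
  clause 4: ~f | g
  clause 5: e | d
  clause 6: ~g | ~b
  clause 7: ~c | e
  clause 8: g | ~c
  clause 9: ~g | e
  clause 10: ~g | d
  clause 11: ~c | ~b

Try g = 1.
Unit clause (~b) forces b = 0.
Unit clause (e) forces e = 1.
Unit clause (~c) forces c = 0.
Unit clause (d) forces d = 1.
Try a = 1.
No clause remains; f is free.

a: 1; b: 0; c: 0; d: 1; e: 1; f: 0; g: 1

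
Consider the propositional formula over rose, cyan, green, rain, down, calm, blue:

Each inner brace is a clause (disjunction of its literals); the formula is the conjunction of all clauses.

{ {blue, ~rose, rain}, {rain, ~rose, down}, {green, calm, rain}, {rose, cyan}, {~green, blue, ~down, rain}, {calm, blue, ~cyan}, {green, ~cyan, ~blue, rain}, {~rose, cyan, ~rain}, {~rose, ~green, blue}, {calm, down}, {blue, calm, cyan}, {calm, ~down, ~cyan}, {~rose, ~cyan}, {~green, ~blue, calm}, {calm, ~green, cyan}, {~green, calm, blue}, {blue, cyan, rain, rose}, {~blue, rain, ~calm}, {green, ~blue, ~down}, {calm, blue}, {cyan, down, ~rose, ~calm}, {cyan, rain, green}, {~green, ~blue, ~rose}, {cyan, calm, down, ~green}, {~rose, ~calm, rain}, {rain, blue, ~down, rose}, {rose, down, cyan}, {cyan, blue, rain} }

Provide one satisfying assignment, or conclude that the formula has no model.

rose: 0,  cyan: 1,  green: 1,  rain: 0,  down: 0,  calm: 1,  blue: 0

Case rose = 0:
From the singleton clause (cyan), cyan = 1.
Case calm = 1:
Case blue = 0:
Case rain = 0:
From the singleton clause (~down), down = 0.
No clause remains; green is free.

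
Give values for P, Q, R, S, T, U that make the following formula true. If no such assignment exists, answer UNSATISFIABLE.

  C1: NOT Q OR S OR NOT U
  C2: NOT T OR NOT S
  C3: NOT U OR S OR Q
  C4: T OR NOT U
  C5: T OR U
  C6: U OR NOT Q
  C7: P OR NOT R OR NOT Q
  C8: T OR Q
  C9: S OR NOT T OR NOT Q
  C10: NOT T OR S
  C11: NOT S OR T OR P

Case T = false:
Unit clause (NOT U) forces U = false.
Now (U) is unsatisfied and unit — conflict.
That branch fails; take T = true instead.
Unit clause (NOT S) forces S = false.
Now (S) is unsatisfied and unit — conflict.
Either choice for T ends in contradiction.

UNSATISFIABLE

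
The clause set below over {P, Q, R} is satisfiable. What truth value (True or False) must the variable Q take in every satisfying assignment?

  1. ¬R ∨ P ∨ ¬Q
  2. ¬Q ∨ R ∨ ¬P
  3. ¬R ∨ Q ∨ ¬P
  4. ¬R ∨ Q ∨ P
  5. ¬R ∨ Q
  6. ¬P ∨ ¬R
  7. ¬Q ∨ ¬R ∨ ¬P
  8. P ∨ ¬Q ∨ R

Suppose Q = True.
Case R = False:
(¬P) alone gives P = False.
That conflicts with the unit clause (P).
That branch fails; take R = True instead.
(P) alone gives P = True.
That conflicts with the unit clause (¬P).
Either choice for R ends in contradiction.
So every satisfying assignment has Q = False.

False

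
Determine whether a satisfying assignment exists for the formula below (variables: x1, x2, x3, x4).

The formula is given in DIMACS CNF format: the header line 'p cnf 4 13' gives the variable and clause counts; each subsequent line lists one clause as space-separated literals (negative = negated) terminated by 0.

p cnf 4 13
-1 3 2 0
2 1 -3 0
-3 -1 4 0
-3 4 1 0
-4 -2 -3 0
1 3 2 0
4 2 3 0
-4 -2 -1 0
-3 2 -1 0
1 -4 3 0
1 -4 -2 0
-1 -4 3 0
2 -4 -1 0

Case x1 = False:
Case x2 = True:
(¬x4) alone gives x4 = False.
(¬x3) alone gives x3 = False.
Every clause now holds.
A satisfying assignment: x1=False; x2=True; x3=False; x4=False.

Yes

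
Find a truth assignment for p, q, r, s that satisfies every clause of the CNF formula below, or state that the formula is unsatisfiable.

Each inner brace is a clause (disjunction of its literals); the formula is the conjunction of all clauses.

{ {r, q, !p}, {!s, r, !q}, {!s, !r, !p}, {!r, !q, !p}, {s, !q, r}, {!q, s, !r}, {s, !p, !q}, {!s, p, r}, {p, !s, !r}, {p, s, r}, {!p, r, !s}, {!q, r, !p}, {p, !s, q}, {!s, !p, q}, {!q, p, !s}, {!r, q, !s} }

p=false; q=false; r=true; s=false

Case r = true:
Case s = false:
From the singleton clause (!q), q = false.
Every clause is now satisfied; p is unconstrained.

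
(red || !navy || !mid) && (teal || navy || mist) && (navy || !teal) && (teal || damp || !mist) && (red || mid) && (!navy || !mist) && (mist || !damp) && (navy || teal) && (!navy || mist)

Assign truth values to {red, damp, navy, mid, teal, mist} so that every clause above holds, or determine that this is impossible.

UNSATISFIABLE

Suppose navy = true.
Unit clause (!mist) forces mist = false.
Now (mist) is unsatisfied and unit — conflict.
So navy must be the other value — set navy = false.
Unit clause (!teal) forces teal = false.
Now (teal) is unsatisfied and unit — conflict.
Both values of navy lead to a conflict.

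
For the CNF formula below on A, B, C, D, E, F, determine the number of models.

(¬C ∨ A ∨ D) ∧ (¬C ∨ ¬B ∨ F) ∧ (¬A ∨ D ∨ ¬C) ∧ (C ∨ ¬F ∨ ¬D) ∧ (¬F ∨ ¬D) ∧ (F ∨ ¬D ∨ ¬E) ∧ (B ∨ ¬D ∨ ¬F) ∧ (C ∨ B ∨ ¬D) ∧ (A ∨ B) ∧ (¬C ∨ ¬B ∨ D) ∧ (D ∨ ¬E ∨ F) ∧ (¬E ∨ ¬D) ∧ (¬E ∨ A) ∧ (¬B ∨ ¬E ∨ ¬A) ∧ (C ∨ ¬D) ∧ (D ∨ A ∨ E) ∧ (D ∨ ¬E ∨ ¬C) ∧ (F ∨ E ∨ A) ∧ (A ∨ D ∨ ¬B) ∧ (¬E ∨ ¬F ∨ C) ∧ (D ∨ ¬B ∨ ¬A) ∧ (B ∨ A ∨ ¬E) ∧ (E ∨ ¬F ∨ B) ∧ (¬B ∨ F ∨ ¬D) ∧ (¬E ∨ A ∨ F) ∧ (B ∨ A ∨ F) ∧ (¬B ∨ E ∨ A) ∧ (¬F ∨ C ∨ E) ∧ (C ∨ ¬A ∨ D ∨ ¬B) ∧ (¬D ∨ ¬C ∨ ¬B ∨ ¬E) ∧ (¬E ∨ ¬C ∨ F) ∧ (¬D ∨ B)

1

There are 2^6 = 64 truth assignments over (A, B, C, D, E, F).
Split on C. With C = True, the clauses containing C are satisfied and ¬C drops from the rest; 0 of the 2^5 = 32 assignments to the other variables satisfy what remains.
With C = False, by the same count on the reduced clause set, 1 assignment works.
(One model: A=T, B=F, C=F, D=F, E=F, F=F.)
Total: 0 + 1 = 1.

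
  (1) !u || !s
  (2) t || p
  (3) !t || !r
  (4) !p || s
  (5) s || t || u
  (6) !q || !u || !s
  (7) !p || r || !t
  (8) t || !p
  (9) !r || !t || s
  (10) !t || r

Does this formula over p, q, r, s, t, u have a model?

No

Branch on u: set u = false.
Branch on t: set t = true.
From the singleton clause (!r), r = false.
That conflicts with the unit clause (r).
That branch fails; take t = false instead.
From the singleton clause (p), p = true.
That conflicts with the unit clause (!p).
Neither t = true nor t = false works.
That branch fails; take u = true instead.
From the singleton clause (!s), s = false.
From the singleton clause (!p), p = false.
From the singleton clause (t), t = true.
From the singleton clause (!r), r = false.
That conflicts with the unit clause (r).
Neither u = true nor u = false works.
No assignment satisfies every clause.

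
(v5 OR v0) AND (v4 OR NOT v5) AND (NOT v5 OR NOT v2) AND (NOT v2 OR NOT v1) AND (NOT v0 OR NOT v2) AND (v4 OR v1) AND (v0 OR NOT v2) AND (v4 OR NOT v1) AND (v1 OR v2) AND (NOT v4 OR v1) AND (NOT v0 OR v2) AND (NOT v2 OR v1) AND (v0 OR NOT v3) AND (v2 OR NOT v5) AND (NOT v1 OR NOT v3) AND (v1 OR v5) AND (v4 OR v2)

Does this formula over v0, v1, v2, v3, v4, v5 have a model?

No

Try v5 = true.
From the singleton clause (v4), v4 = true.
From the singleton clause (NOT v2), v2 = false.
But (v2) is also a unit clause — contradiction.
Undo v5 and try v5 = false.
From the singleton clause (v0), v0 = true.
From the singleton clause (NOT v2), v2 = false.
But (v2) is also a unit clause — contradiction.
Either choice for v5 ends in contradiction.
No assignment satisfies every clause.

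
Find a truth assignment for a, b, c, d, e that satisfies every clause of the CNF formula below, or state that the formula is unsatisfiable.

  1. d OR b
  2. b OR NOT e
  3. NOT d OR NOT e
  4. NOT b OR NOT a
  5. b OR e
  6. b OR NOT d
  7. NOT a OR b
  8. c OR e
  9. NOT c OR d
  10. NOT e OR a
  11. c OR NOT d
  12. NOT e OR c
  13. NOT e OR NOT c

a: false; b: true; c: true; d: true; e: false

Case d = true:
The clause (NOT e) is unit, so e = false.
The clause (b) is unit, so b = true.
The clause (NOT a) is unit, so a = false.
The clause (c) is unit, so c = true.
This assignment satisfies each clause.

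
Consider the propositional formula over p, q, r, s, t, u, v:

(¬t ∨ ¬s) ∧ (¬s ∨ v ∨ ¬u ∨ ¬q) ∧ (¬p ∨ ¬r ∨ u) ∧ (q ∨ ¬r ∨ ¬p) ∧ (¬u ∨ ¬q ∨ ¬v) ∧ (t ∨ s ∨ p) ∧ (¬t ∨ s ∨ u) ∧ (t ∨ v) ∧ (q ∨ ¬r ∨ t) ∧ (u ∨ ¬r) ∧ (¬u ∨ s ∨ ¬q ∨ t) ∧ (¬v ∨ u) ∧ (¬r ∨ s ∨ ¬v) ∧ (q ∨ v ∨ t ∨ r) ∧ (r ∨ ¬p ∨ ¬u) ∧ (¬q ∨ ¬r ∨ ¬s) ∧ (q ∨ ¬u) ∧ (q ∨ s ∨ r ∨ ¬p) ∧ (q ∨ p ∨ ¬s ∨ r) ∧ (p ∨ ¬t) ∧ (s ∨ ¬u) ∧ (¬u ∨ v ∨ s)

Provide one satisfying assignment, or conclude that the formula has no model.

Suppose t = False.
From the singleton clause (v), v = True.
From the singleton clause (u), u = True.
From the singleton clause (¬q), q = False.
But (q) is also a unit clause — contradiction.
Backtrack on t: now try t = True.
From the singleton clause (¬s), s = False.
From the singleton clause (u), u = True.
But (¬u) is also a unit clause — contradiction.
Either choice for t ends in contradiction.

UNSATISFIABLE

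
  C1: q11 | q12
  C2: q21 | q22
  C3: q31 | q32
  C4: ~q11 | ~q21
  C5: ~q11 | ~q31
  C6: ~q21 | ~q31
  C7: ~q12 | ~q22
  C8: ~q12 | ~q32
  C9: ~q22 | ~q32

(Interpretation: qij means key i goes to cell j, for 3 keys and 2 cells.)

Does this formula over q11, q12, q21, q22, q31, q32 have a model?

Suppose q11 = 1.
The clause (~q21) is unit, so q21 = 0.
The clause (q22) is unit, so q22 = 1.
The clause (~q31) is unit, so q31 = 0.
The clause (q32) is unit, so q32 = 1.
But (~q32) is also a unit clause — contradiction.
So q11 must be the other value — set q11 = 0.
The clause (q12) is unit, so q12 = 1.
The clause (~q22) is unit, so q22 = 0.
The clause (q21) is unit, so q21 = 1.
The clause (~q31) is unit, so q31 = 0.
The clause (q32) is unit, so q32 = 1.
But (~q32) is also a unit clause — contradiction.
Both values of q11 lead to a conflict.
No assignment satisfies every clause.

Unsatisfiable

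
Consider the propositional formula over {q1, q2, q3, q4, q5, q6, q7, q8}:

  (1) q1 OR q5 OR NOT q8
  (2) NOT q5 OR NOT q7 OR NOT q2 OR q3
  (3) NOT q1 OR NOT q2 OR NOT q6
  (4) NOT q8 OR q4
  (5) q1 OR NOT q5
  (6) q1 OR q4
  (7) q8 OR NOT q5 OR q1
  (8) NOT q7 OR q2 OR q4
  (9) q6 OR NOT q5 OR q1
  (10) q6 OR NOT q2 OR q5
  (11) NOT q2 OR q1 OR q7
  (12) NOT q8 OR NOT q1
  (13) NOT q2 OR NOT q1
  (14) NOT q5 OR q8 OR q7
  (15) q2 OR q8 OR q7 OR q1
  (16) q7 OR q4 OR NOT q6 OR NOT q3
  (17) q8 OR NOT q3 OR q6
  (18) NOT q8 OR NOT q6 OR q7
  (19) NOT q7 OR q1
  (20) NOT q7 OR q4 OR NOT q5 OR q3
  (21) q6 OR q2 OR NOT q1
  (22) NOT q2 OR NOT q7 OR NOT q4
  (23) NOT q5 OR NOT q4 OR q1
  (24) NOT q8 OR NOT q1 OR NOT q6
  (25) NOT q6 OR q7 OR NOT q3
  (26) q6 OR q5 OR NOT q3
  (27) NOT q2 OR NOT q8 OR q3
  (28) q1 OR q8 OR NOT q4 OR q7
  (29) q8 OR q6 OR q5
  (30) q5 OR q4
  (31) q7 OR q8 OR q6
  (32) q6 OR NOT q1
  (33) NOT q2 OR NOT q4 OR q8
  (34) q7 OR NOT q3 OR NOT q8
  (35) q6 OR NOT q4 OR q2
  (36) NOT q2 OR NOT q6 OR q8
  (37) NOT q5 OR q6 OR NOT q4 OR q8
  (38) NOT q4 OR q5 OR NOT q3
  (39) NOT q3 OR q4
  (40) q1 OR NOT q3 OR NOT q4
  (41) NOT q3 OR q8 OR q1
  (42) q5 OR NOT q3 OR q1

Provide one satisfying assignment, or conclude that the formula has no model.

Try q8 = false.
Try q1 = true.
Unit clause (NOT q2) forces q2 = false.
Unit clause (q6) forces q6 = true.
Try q7 = true.
Unit clause (q4) forces q4 = true.
Try q5 = true.
All clauses hold; q3 can take either value.

q1: true, q2: false, q3: true, q4: true, q5: true, q6: true, q7: true, q8: false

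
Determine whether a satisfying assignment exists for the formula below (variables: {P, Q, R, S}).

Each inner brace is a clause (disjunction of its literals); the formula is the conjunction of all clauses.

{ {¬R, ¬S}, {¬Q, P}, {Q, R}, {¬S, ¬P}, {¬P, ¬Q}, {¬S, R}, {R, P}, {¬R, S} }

Unsatisfiable

Branch on R: set R = False.
Unit clause (Q) forces Q = True.
Unit clause (P) forces P = True.
But (¬P) is also a unit clause — contradiction.
That branch fails; take R = True instead.
Unit clause (¬S) forces S = False.
But (S) is also a unit clause — contradiction.
Neither R = True nor R = False works.
No assignment satisfies every clause.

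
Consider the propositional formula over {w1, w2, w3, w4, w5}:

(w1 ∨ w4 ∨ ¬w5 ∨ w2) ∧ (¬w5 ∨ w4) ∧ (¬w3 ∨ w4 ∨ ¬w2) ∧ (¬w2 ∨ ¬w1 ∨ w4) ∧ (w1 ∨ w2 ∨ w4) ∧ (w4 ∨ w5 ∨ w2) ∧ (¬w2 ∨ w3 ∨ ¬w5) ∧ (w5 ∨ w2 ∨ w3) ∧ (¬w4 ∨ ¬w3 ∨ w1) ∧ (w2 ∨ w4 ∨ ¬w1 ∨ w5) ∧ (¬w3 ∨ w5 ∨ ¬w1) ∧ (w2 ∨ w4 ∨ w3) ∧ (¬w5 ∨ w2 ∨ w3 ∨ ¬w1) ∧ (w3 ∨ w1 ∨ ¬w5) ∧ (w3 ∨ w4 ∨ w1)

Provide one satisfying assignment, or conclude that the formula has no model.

Suppose w5 = True.
The clause (w4) is unit, so w4 = True.
Suppose w2 = True.
The clause (w3) is unit, so w3 = True.
The clause (w1) is unit, so w1 = True.
This assignment satisfies each clause.

w1=True,  w2=True,  w3=True,  w4=True,  w5=True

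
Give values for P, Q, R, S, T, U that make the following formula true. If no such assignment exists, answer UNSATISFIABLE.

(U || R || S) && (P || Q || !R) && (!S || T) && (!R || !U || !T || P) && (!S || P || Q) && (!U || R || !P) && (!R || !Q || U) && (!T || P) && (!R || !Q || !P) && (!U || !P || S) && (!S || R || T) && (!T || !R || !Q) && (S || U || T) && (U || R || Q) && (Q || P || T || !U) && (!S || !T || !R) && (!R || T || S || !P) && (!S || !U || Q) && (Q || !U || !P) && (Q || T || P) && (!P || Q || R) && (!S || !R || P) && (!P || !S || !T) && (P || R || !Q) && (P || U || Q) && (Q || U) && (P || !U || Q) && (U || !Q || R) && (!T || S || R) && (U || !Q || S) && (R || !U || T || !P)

P=false; Q=true; R=true; S=false; T=false; U=true

Branch on S: set S = false.
Branch on U: set U = true.
Unit clause (!P) forces P = false.
Unit clause (!T) forces T = false.
Unit clause (Q) forces Q = true.
Unit clause (R) forces R = true.
All clauses are satisfied.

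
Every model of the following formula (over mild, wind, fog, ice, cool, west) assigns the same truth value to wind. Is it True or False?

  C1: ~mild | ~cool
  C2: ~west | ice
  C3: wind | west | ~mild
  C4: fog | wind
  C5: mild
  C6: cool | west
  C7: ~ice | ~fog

True

Suppose wind = 0.
(fog) alone gives fog = 1.
(mild) alone gives mild = 1.
(~cool) alone gives cool = 0.
(west) alone gives west = 1.
(ice) alone gives ice = 1.
But (~ice) is also a unit clause — contradiction.
So every satisfying assignment has wind = True.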